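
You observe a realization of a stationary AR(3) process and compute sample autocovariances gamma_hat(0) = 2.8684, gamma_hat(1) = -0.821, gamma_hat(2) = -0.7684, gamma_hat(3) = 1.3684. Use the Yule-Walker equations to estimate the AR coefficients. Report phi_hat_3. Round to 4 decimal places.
\hat\phi_{3} = 0.3340

The Yule-Walker equations for an AR(p) process read, in matrix form,
  Gamma_p phi = r_p,   with   (Gamma_p)_{ij} = gamma(|i - j|),
                       (r_p)_i = gamma(i),   i,j = 1..p.
Substitute the sample gammas (Toeplitz matrix and right-hand side of size 3):
  Gamma_p = [[2.8684, -0.821, -0.7684], [-0.821, 2.8684, -0.821], [-0.7684, -0.821, 2.8684]]
  r_p     = [-0.821, -0.7684, 1.3684]
Written out (R1..R3):
  (R1) 2.8684 phi_1 - 0.821 phi_2 - 0.7684 phi_3 = -0.821
  (R2) -0.821 phi_1 + 2.8684 phi_2 - 0.821 phi_3 = -0.7684
  (R3) -0.7684 phi_1 - 0.821 phi_2 + 2.8684 phi_3 = 1.3684
Gaussian elimination:
  R2 <- R2 - (-0.821/2.8684) R1 = R2 - (-0.286222) R1:  2.633412 phi_2 - 1.040933 phi_3 = -1.003388
  R3 <- R3 - (-0.7684/2.8684) R1 = R3 - (-0.267885) R1:  -1.040933 phi_2 + 2.662558 phi_3 = 1.148467
  R3 <- R3 - (-1.040933/2.633412) R2 = R3 - (-0.395279) R2:  2.251098 phi_3 = 0.751848
Back-substitution:
  phi_hat_3 = 0.751848 / 2.251098 = 0.333992
  phi_hat_2 = (-1.003388 - (-1.040933)(0.333992)) / 2.633412 = -0.249002
  phi_hat_1 = (-0.821 - (-0.821)(-0.249002) - (-0.7684)(0.333992)) / 2.8684 = -0.268021
So phi_hat = [-0.2680, -0.2490, 0.3340].
Therefore phi_hat_3 = 0.3340.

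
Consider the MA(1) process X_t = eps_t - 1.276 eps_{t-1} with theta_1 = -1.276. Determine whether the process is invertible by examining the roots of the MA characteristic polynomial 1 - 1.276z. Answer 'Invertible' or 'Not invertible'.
\text{Not invertible}

The MA(q) characteristic polynomial is P(z) = 1 - 1.276z.
Invertibility requires all roots to lie outside the unit circle, i.e. |z| > 1 for every root.
This is linear in z: 1 + (-1.276) z = 0  =>  z = -1/(-1.276) = 0.783699,  |z| = 0.783699.
Moduli of all roots: 0.7837.
All moduli strictly greater than 1? No.
Verdict: Not invertible.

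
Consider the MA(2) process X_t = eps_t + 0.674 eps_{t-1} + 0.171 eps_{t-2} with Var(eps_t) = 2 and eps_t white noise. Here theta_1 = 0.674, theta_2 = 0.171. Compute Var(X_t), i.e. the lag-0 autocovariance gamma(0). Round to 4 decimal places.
\gamma(0) = 2.9670

For an MA(q) process X_t = eps_t + sum_i theta_i eps_{t-i} with
Var(eps_t) = sigma^2, the variance is
  gamma(0) = sigma^2 * (1 + sum_i theta_i^2).
  sum_i theta_i^2 = (0.674)^2 + (0.171)^2 = 0.454276 + 0.029241 = 0.483517.
  gamma(0) = 2 * (1 + 0.483517) = 2 * 1.483517 = 2.967034, which rounds to 2.9670.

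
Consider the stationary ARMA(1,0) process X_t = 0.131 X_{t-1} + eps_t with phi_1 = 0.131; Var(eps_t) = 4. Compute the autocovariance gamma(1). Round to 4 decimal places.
\gamma(1) = 0.5331

Multiply the model equation by X_{t-k} and take expectations. With theta_0 = psi_0 = 1 and psi_j the MA(infinity) weights, this gives
  gamma(k) - sum_i phi_i gamma(k-i) = c_k,
  c_k = sigma^2 * sum_{j=k..q} theta_j psi_{j-k}   (c_k = 0 for k > q),
using gamma(-m) = gamma(m).
Pure AR (q = 0): c_0 = sigma^2 = 4, c_k = 0 for k >= 1.
Equations for k = 0 and k = 1 (AR order 1):
  gamma(0) = phi_1 gamma(1) + c_0
  gamma(1) = phi_1 gamma(0) + c_1
Substituting the second into the first: gamma(0) (1 - phi_1^2) = c_0 + phi_1 c_1, so
  gamma(0) = c_0 / (1 - phi_1^2) = 4 / (1 - (0.131)^2) = 4 / 0.982839 = 4.069843.
  gamma(1) = phi_1 gamma(0) = (0.131)(4.069843) = 0.533149.
Therefore gamma(1) = 0.5331 (to 4 decimal places).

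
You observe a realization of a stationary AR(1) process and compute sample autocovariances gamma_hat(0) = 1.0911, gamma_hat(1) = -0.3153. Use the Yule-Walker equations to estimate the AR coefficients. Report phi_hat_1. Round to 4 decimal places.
\hat\phi_{1} = -0.2890

The Yule-Walker equations for an AR(p) process read, in matrix form,
  Gamma_p phi = r_p,   with   (Gamma_p)_{ij} = gamma(|i - j|),
                       (r_p)_i = gamma(i),   i,j = 1..p.
Substitute the sample gammas (Toeplitz matrix and right-hand side of size 1):
  Gamma_p = [[1.0911]]
  r_p     = [-0.3153]
With p = 1 this is the single equation gamma(0) phi_1 = gamma(1):
  phi_hat_1 = gamma(1) / gamma(0) = -0.3153 / 1.0911 = -0.2890.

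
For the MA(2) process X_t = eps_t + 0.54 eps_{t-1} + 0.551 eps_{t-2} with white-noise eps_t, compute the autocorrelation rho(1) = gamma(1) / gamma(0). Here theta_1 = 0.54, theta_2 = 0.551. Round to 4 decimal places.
\rho(1) = 0.5250

For an MA(q) process with theta_0 = 1, the autocovariance is
  gamma(k) = sigma^2 * sum_{i=0..q-k} theta_i * theta_{i+k},
and rho(k) = gamma(k) / gamma(0). Sigma^2 cancels.
  numerator   = (1)*(0.54) + (0.54)*(0.551) = 0.83754.
  denominator = (1)^2 + (0.54)^2 + (0.551)^2 = 1.595201.
  rho(1) = 0.83754 / 1.595201 = 0.5250.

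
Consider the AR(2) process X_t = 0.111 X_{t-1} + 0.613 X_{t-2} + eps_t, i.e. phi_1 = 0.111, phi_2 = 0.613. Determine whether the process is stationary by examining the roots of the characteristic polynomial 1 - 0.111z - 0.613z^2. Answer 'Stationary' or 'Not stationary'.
\text{Stationary}

The AR(p) characteristic polynomial is P(z) = 1 - 0.111z - 0.613z^2.
Stationarity requires all roots to lie outside the unit circle, i.e. |z| > 1 for every root.
Set 1 + (-0.111) z + (-0.613) z^2 = 0, i.e. a z^2 + b z + c = 0 with a = -0.613, b = -0.111, c = 1.
Discriminant D = b^2 - 4ac = (-0.111)^2 - 4*(-0.613)*1 = 0.012321 - (-2.452) = 2.464321.
D >= 0, so the roots are real: z = (-b +/- sqrt(D)) / (2a) = (0.111 +/- 1.569816) / (-1.226).
  z_1 = (0.111 + 1.569816) / (-1.226) = -1.371,   |z_1| = 1.371.
  z_2 = (0.111 - 1.569816) / (-1.226) = 1.1899,   |z_2| = 1.1899.
Moduli of all roots: 1.3710, 1.1899.
All moduli strictly greater than 1? Yes.
Verdict: Stationary.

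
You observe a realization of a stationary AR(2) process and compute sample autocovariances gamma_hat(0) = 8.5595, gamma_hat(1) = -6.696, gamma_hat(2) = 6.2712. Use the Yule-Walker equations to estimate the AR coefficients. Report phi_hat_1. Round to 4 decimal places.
\hat\phi_{1} = -0.5390

The Yule-Walker equations for an AR(p) process read, in matrix form,
  Gamma_p phi = r_p,   with   (Gamma_p)_{ij} = gamma(|i - j|),
                       (r_p)_i = gamma(i),   i,j = 1..p.
Substitute the sample gammas (Toeplitz matrix and right-hand side of size 2):
  Gamma_p = [[8.5595, -6.696], [-6.696, 8.5595]]
  r_p     = [-6.696, 6.2712]
Written out:
  8.5595 phi_1 - 6.696 phi_2 = -6.696
  -6.696 phi_1 + 8.5595 phi_2 = 6.2712
Solve by Cramer's rule:
  det = gamma(0)^2 - gamma(1)^2 = (8.5595)^2 - (-6.696)^2 = 73.26504025 - 44.836416 = 28.42862425
  phi_hat_1 = [gamma(1) gamma(0) - gamma(1) gamma(2)] / det = [(-6.696)(8.5595) - (-6.696)(6.2712)] / 28.42862425 = -15.3224568 / 28.42862425 = -0.539
  phi_hat_2 = [gamma(0) gamma(2) - gamma(1)^2] / det = [(8.5595)(6.2712) - (-6.696)^2] / 28.42862425 = 8.8419204 / 28.42862425 = 0.311
So phi_hat = [-0.5390, 0.3110].
Therefore phi_hat_1 = -0.5390.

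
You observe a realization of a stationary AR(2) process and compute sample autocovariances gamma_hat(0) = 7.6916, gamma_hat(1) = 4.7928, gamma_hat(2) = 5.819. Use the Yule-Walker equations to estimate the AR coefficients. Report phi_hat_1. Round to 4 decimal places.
\hat\phi_{1} = 0.2480

The Yule-Walker equations for an AR(p) process read, in matrix form,
  Gamma_p phi = r_p,   with   (Gamma_p)_{ij} = gamma(|i - j|),
                       (r_p)_i = gamma(i),   i,j = 1..p.
Substitute the sample gammas (Toeplitz matrix and right-hand side of size 2):
  Gamma_p = [[7.6916, 4.7928], [4.7928, 7.6916]]
  r_p     = [4.7928, 5.819]
Written out:
  7.6916 phi_1 + 4.7928 phi_2 = 4.7928
  4.7928 phi_1 + 7.6916 phi_2 = 5.819
Solve by Cramer's rule:
  det = gamma(0)^2 - gamma(1)^2 = (7.6916)^2 - (4.7928)^2 = 59.16071056 - 22.97093184 = 36.18977872
  phi_hat_1 = [gamma(1) gamma(0) - gamma(1) gamma(2)] / det = [(4.7928)(7.6916) - (4.7928)(5.819)] / 36.18977872 = 8.97499728 / 36.18977872 = 0.248
  phi_hat_2 = [gamma(0) gamma(2) - gamma(1)^2] / det = [(7.6916)(5.819) - (4.7928)^2] / 36.18977872 = 21.78648856 / 36.18977872 = 0.602
So phi_hat = [0.2480, 0.6020].
Therefore phi_hat_1 = 0.2480.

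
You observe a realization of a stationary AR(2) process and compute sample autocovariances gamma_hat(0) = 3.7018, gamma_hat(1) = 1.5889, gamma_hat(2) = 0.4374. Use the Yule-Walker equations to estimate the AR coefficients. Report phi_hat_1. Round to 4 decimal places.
\hat\phi_{1} = 0.4640

The Yule-Walker equations for an AR(p) process read, in matrix form,
  Gamma_p phi = r_p,   with   (Gamma_p)_{ij} = gamma(|i - j|),
                       (r_p)_i = gamma(i),   i,j = 1..p.
Substitute the sample gammas (Toeplitz matrix and right-hand side of size 2):
  Gamma_p = [[3.7018, 1.5889], [1.5889, 3.7018]]
  r_p     = [1.5889, 0.4374]
Written out:
  3.7018 phi_1 + 1.5889 phi_2 = 1.5889
  1.5889 phi_1 + 3.7018 phi_2 = 0.4374
Solve by Cramer's rule:
  det = gamma(0)^2 - gamma(1)^2 = (3.7018)^2 - (1.5889)^2 = 13.70332324 - 2.52460321 = 11.17872003
  phi_hat_1 = [gamma(1) gamma(0) - gamma(1) gamma(2)] / det = [(1.5889)(3.7018) - (1.5889)(0.4374)] / 11.17872003 = 5.18680516 / 11.17872003 = 0.464
  phi_hat_2 = [gamma(0) gamma(2) - gamma(1)^2] / det = [(3.7018)(0.4374) - (1.5889)^2] / 11.17872003 = -0.90543589 / 11.17872003 = -0.081
So phi_hat = [0.4640, -0.0810].
Therefore phi_hat_1 = 0.4640.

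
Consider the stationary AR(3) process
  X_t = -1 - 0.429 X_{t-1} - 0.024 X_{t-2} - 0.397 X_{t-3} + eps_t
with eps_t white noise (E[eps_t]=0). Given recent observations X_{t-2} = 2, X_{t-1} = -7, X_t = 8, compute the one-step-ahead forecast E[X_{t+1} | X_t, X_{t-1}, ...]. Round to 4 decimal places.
E[X_{t+1} \mid \mathcal F_t] = -5.0580

For an AR(p) model X_t = c + sum_i phi_i X_{t-i} + eps_t, the
one-step-ahead conditional mean is
  E[X_{t+1} | X_t, ...] = c + sum_i phi_i X_{t+1-i}.
Substitute known values:
  E[X_{t+1} | ...] = -1 + (-0.429) * (8) + (-0.024) * (-7) + (-0.397) * (2)
                   = -5.0580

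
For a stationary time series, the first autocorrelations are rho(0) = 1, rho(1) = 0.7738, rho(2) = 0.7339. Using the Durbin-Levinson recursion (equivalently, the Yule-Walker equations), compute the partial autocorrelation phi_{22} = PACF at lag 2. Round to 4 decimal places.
\phi_{22} = 0.3368

The PACF at lag k is phi_{kk}, the last component of the solution
to the Yule-Walker system G_k phi = r_k where
  (G_k)_{ij} = rho(|i - j|), (r_k)_i = rho(i), i,j = 1..k.
Equivalently, Durbin-Levinson gives phi_{kk} iteratively:
  phi_{11} = rho(1)
  phi_{kk} = [rho(k) - sum_{j=1..k-1} phi_{k-1,j} rho(k-j)]
            / [1 - sum_{j=1..k-1} phi_{k-1,j} rho(j)],
  phi_{k,j} = phi_{k-1,j} - phi_{kk} phi_{k-1,k-j},  j = 1..k-1.
Step k = 1:
  phi_11 = rho(1) = 0.7738.
Step k = 2:
  phi_22 = [rho(2) - phi_11 rho(1)] / [1 - phi_11 rho(1)] = [0.7339 - (0.7738)(0.7738)] / [1 - (0.7738)(0.7738)]
         = 0.13513356 / 0.40123356 = 0.3368.
Therefore phi_{22} = 0.3368.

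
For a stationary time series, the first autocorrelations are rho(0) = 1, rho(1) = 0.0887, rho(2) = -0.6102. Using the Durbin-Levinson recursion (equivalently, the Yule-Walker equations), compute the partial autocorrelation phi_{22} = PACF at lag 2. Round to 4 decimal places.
\phi_{22} = -0.6230

The PACF at lag k is phi_{kk}, the last component of the solution
to the Yule-Walker system G_k phi = r_k where
  (G_k)_{ij} = rho(|i - j|), (r_k)_i = rho(i), i,j = 1..k.
Equivalently, Durbin-Levinson gives phi_{kk} iteratively:
  phi_{11} = rho(1)
  phi_{kk} = [rho(k) - sum_{j=1..k-1} phi_{k-1,j} rho(k-j)]
            / [1 - sum_{j=1..k-1} phi_{k-1,j} rho(j)],
  phi_{k,j} = phi_{k-1,j} - phi_{kk} phi_{k-1,k-j},  j = 1..k-1.
Step k = 1:
  phi_11 = rho(1) = 0.0887.
Step k = 2:
  phi_22 = [rho(2) - phi_11 rho(1)] / [1 - phi_11 rho(1)] = [-0.6102 - (0.0887)(0.0887)] / [1 - (0.0887)(0.0887)]
         = -0.61806769 / 0.99213231 = -0.623.
Therefore phi_{22} = -0.6230.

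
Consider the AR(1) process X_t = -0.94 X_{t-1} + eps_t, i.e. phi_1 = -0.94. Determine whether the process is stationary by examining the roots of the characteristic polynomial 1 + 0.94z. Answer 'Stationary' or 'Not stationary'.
\text{Stationary}

The AR(p) characteristic polynomial is P(z) = 1 + 0.94z.
Stationarity requires all roots to lie outside the unit circle, i.e. |z| > 1 for every root.
This is linear in z: 1 + (0.94) z = 0  =>  z = -1/(0.94) = -1.06383,  |z| = 1.06383.
Moduli of all roots: 1.0638.
All moduli strictly greater than 1? Yes.
Verdict: Stationary.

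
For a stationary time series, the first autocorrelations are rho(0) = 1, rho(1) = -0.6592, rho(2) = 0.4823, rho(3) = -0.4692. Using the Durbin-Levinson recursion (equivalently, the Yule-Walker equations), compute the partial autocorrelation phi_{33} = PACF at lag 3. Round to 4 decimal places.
\phi_{33} = -0.2181

The PACF at lag k is phi_{kk}, the last component of the solution
to the Yule-Walker system G_k phi = r_k where
  (G_k)_{ij} = rho(|i - j|), (r_k)_i = rho(i), i,j = 1..k.
Equivalently, Durbin-Levinson gives phi_{kk} iteratively:
  phi_{11} = rho(1)
  phi_{kk} = [rho(k) - sum_{j=1..k-1} phi_{k-1,j} rho(k-j)]
            / [1 - sum_{j=1..k-1} phi_{k-1,j} rho(j)],
  phi_{k,j} = phi_{k-1,j} - phi_{kk} phi_{k-1,k-j},  j = 1..k-1.
Step k = 1:
  phi_11 = rho(1) = -0.6592.
Step k = 2:
  phi_22 = [rho(2) - phi_11 rho(1)] / [1 - phi_11 rho(1)] = [0.4823 - (-0.6592)(-0.6592)] / [1 - (-0.6592)(-0.6592)]
         = 0.04775536 / 0.56545536 = 0.084455.
  Update: phi_21 = phi_11 - phi_22 phi_11 = -0.6592 - (0.084455)(-0.6592) = -0.603527.
Step k = 3:
  phi_33 = [rho(3) - phi_21 rho(2) - phi_22 rho(1)] / [1 - phi_21 rho(1) - phi_22 rho(2)]
    numerator   = -0.4692 - (-0.603527)(0.4823) - (0.084455)(-0.6592) = -0.12244617
    denominator = 1 - (-0.603527)(-0.6592) - (0.084455)(0.4823) = 0.5614222
  phi_33 = -0.12244617 / 0.5614222 = -0.2181.
Therefore phi_{33} = -0.2181.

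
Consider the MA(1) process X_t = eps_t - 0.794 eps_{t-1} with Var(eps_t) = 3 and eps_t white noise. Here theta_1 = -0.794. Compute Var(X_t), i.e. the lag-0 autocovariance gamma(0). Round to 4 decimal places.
\gamma(0) = 4.8913

For an MA(q) process X_t = eps_t + sum_i theta_i eps_{t-i} with
Var(eps_t) = sigma^2, the variance is
  gamma(0) = sigma^2 * (1 + sum_i theta_i^2).
  sum_i theta_i^2 = (-0.794)^2 = 0.630436.
  gamma(0) = 3 * (1 + 0.630436) = 3 * 1.630436 = 4.891308, which rounds to 4.8913.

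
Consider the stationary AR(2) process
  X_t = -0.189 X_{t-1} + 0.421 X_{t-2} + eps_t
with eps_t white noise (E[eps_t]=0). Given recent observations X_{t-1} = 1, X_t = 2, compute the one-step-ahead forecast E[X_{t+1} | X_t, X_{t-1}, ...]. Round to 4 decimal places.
E[X_{t+1} \mid \mathcal F_t] = 0.0430

For an AR(p) model X_t = c + sum_i phi_i X_{t-i} + eps_t, the
one-step-ahead conditional mean is
  E[X_{t+1} | X_t, ...] = c + sum_i phi_i X_{t+1-i}.
Substitute known values:
  E[X_{t+1} | ...] = (-0.189) * (2) + (0.421) * (1)
                   = 0.0430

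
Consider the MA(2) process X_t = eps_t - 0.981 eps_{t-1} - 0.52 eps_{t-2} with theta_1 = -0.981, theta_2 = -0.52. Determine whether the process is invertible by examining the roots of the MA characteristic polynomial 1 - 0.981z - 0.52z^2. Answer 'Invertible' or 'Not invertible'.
\text{Not invertible}

The MA(q) characteristic polynomial is P(z) = 1 - 0.981z - 0.52z^2.
Invertibility requires all roots to lie outside the unit circle, i.e. |z| > 1 for every root.
Set 1 + (-0.981) z + (-0.52) z^2 = 0, i.e. a z^2 + b z + c = 0 with a = -0.52, b = -0.981, c = 1.
Discriminant D = b^2 - 4ac = (-0.981)^2 - 4*(-0.52)*1 = 0.962361 - (-2.08) = 3.042361.
D >= 0, so the roots are real: z = (-b +/- sqrt(D)) / (2a) = (0.981 +/- 1.744237) / (-1.04).
  z_1 = (0.981 + 1.744237) / (-1.04) = -2.6204,   |z_1| = 2.6204.
  z_2 = (0.981 - 1.744237) / (-1.04) = 0.7339,   |z_2| = 0.7339.
Moduli of all roots: 2.6204, 0.7339.
All moduli strictly greater than 1? No.
Verdict: Not invertible.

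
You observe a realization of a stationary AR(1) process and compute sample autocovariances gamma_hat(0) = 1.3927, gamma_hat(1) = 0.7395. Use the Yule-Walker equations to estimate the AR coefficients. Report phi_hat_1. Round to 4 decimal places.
\hat\phi_{1} = 0.5310

The Yule-Walker equations for an AR(p) process read, in matrix form,
  Gamma_p phi = r_p,   with   (Gamma_p)_{ij} = gamma(|i - j|),
                       (r_p)_i = gamma(i),   i,j = 1..p.
Substitute the sample gammas (Toeplitz matrix and right-hand side of size 1):
  Gamma_p = [[1.3927]]
  r_p     = [0.7395]
With p = 1 this is the single equation gamma(0) phi_1 = gamma(1):
  phi_hat_1 = gamma(1) / gamma(0) = 0.7395 / 1.3927 = 0.5310.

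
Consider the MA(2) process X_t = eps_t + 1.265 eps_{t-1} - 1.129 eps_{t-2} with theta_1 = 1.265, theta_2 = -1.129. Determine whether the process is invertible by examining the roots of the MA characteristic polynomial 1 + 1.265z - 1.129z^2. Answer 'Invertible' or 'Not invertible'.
\text{Not invertible}

The MA(q) characteristic polynomial is P(z) = 1 + 1.265z - 1.129z^2.
Invertibility requires all roots to lie outside the unit circle, i.e. |z| > 1 for every root.
Set 1 + (1.265) z + (-1.129) z^2 = 0, i.e. a z^2 + b z + c = 0 with a = -1.129, b = 1.265, c = 1.
Discriminant D = b^2 - 4ac = (1.265)^2 - 4*(-1.129)*1 = 1.600225 - (-4.516) = 6.116225.
D >= 0, so the roots are real: z = (-b +/- sqrt(D)) / (2a) = (-1.265 +/- 2.4731) / (-2.258).
  z_1 = (-1.265 + 2.4731) / (-2.258) = -0.535,   |z_1| = 0.535.
  z_2 = (-1.265 - 2.4731) / (-2.258) = 1.6555,   |z_2| = 1.6555.
Moduli of all roots: 0.5350, 1.6555.
All moduli strictly greater than 1? No.
Verdict: Not invertible.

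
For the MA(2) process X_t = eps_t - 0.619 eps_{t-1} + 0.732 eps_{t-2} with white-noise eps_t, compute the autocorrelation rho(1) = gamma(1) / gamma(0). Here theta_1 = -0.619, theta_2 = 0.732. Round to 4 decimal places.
\rho(1) = -0.5587

For an MA(q) process with theta_0 = 1, the autocovariance is
  gamma(k) = sigma^2 * sum_{i=0..q-k} theta_i * theta_{i+k},
and rho(k) = gamma(k) / gamma(0). Sigma^2 cancels.
  numerator   = (1)*(-0.619) + (-0.619)*(0.732) = -1.072108.
  denominator = (1)^2 + (-0.619)^2 + (0.732)^2 = 1.918985.
  rho(1) = -1.072108 / 1.918985 = -0.5587.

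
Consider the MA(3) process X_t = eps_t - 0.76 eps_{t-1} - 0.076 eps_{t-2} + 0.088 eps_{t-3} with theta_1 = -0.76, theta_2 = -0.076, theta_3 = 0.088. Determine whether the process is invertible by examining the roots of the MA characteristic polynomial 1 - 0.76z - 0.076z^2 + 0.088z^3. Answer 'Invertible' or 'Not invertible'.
\text{Invertible}

The MA(q) characteristic polynomial is P(z) = 1 - 0.76z - 0.076z^2 + 0.088z^3.
Invertibility requires all roots to lie outside the unit circle, i.e. |z| > 1 for every root.
Degree 3: look for a simple real root z0 first, then factor out (1 - z/z0) and solve the remaining quadratic.
Testing z0 = 2.5: P(2.5) = 1 + (-0.76)(2.5) + (-0.076)(2.5)^2 + (0.088)(2.5)^3
  = 1 + (-1.9) + (-0.475) + (1.375) = 0.  So z_0 = 2.5 is a root, |z_0| = 2.5.
Divide out the factor (1 - 0.4 z) = (1 - z/z0) (since 1/z0 = 0.4):
  P(z) = (1 - 0.4 z)(1 + (-0.36) z + (-0.22) z^2)
  [check: z-coef -0.36 - (0.4) = -0.76; z^2-coef -0.22 - (0.4)(-0.36) = -0.076; z^3-coef -(0.4)(-0.22) = 0.088.]
Remaining roots from the quadratic factor 1 + (-0.36) z + (-0.22) z^2:
  Set 1 + (-0.36) z + (-0.22) z^2 = 0, i.e. a z^2 + b z + c = 0 with a = -0.22, b = -0.36, c = 1.
  Discriminant D = b^2 - 4ac = (-0.36)^2 - 4*(-0.22)*1 = 0.1296 - (-0.88) = 1.0096.
  D >= 0, so the roots are real: z = (-b +/- sqrt(D)) / (2a) = (0.36 +/- 1.004789) / (-0.44).
    z_1 = (0.36 + 1.004789) / (-0.44) = -3.1018,   |z_1| = 3.1018.
    z_2 = (0.36 - 1.004789) / (-0.44) = 1.4654,   |z_2| = 1.4654.
Moduli of all roots: 2.5000, 3.1018, 1.4654.
All moduli strictly greater than 1? Yes.
Verdict: Invertible.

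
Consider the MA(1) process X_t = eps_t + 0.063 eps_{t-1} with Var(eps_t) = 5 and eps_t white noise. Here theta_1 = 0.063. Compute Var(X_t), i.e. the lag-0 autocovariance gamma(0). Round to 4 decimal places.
\gamma(0) = 5.0198

For an MA(q) process X_t = eps_t + sum_i theta_i eps_{t-i} with
Var(eps_t) = sigma^2, the variance is
  gamma(0) = sigma^2 * (1 + sum_i theta_i^2).
  sum_i theta_i^2 = (0.063)^2 = 0.003969.
  gamma(0) = 5 * (1 + 0.003969) = 5 * 1.003969 = 5.019845, which rounds to 5.0198.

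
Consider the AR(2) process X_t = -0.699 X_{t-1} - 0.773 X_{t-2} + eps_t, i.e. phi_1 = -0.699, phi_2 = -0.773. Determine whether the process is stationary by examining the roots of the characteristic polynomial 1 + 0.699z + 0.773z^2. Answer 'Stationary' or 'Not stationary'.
\text{Stationary}

The AR(p) characteristic polynomial is P(z) = 1 + 0.699z + 0.773z^2.
Stationarity requires all roots to lie outside the unit circle, i.e. |z| > 1 for every root.
Set 1 + (0.699) z + (0.773) z^2 = 0, i.e. a z^2 + b z + c = 0 with a = 0.773, b = 0.699, c = 1.
Discriminant D = b^2 - 4ac = (0.699)^2 - 4*(0.773)*1 = 0.488601 - (3.092) = -2.603399.
D < 0, so the roots are the complex-conjugate pair z = (-b +/- i sqrt(-D)) / (2a) = -0.4521 +/- 1.0437i.
For a conjugate pair |z|^2 = z * conj(z) = (product of roots) = c/a = 1/(0.773) = 1.293661, so |z| = sqrt(1.293661) = 1.1374 for both roots.
Moduli of all roots: 1.1374, 1.1374.
All moduli strictly greater than 1? Yes.
Verdict: Stationary.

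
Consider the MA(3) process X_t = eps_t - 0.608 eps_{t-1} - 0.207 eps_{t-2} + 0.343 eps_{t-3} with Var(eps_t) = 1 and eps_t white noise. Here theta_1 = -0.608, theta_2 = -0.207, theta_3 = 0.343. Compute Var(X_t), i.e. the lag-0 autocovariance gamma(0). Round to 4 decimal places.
\gamma(0) = 1.5302

For an MA(q) process X_t = eps_t + sum_i theta_i eps_{t-i} with
Var(eps_t) = sigma^2, the variance is
  gamma(0) = sigma^2 * (1 + sum_i theta_i^2).
  sum_i theta_i^2 = (-0.608)^2 + (-0.207)^2 + (0.343)^2 = 0.369664 + 0.042849 + 0.117649 = 0.530162.
  gamma(0) = 1 * (1 + 0.530162) = 1 * 1.530162 = 1.530162, which rounds to 1.5302.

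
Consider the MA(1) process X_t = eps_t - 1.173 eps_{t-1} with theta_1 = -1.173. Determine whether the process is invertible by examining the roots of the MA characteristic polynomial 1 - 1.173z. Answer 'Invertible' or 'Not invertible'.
\text{Not invertible}

The MA(q) characteristic polynomial is P(z) = 1 - 1.173z.
Invertibility requires all roots to lie outside the unit circle, i.e. |z| > 1 for every root.
This is linear in z: 1 + (-1.173) z = 0  =>  z = -1/(-1.173) = 0.852515,  |z| = 0.852515.
Moduli of all roots: 0.8525.
All moduli strictly greater than 1? No.
Verdict: Not invertible.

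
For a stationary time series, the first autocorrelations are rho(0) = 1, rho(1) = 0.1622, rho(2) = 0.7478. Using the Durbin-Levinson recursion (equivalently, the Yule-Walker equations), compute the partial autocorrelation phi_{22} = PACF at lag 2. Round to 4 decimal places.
\phi_{22} = 0.7410

The PACF at lag k is phi_{kk}, the last component of the solution
to the Yule-Walker system G_k phi = r_k where
  (G_k)_{ij} = rho(|i - j|), (r_k)_i = rho(i), i,j = 1..k.
Equivalently, Durbin-Levinson gives phi_{kk} iteratively:
  phi_{11} = rho(1)
  phi_{kk} = [rho(k) - sum_{j=1..k-1} phi_{k-1,j} rho(k-j)]
            / [1 - sum_{j=1..k-1} phi_{k-1,j} rho(j)],
  phi_{k,j} = phi_{k-1,j} - phi_{kk} phi_{k-1,k-j},  j = 1..k-1.
Step k = 1:
  phi_11 = rho(1) = 0.1622.
Step k = 2:
  phi_22 = [rho(2) - phi_11 rho(1)] / [1 - phi_11 rho(1)] = [0.7478 - (0.1622)(0.1622)] / [1 - (0.1622)(0.1622)]
         = 0.72149116 / 0.97369116 = 0.741.
Therefore phi_{22} = 0.7410.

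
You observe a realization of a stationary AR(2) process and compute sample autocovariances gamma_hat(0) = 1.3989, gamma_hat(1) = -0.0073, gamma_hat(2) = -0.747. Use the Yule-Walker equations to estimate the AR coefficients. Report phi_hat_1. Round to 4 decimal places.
\hat\phi_{1} = -0.0080

The Yule-Walker equations for an AR(p) process read, in matrix form,
  Gamma_p phi = r_p,   with   (Gamma_p)_{ij} = gamma(|i - j|),
                       (r_p)_i = gamma(i),   i,j = 1..p.
Substitute the sample gammas (Toeplitz matrix and right-hand side of size 2):
  Gamma_p = [[1.3989, -0.0073], [-0.0073, 1.3989]]
  r_p     = [-0.0073, -0.747]
Written out:
  1.3989 phi_1 - 0.0073 phi_2 = -0.0073
  -0.0073 phi_1 + 1.3989 phi_2 = -0.747
Solve by Cramer's rule:
  det = gamma(0)^2 - gamma(1)^2 = (1.3989)^2 - (-0.0073)^2 = 1.95692121 - 0.00005329 = 1.95686792
  phi_hat_1 = [gamma(1) gamma(0) - gamma(1) gamma(2)] / det = [(-0.0073)(1.3989) - (-0.0073)(-0.747)] / 1.95686792 = -0.01566507 / 1.95686792 = -0.008
  phi_hat_2 = [gamma(0) gamma(2) - gamma(1)^2] / det = [(1.3989)(-0.747) - (-0.0073)^2] / 1.95686792 = -1.04503159 / 1.95686792 = -0.534
So phi_hat = [-0.0080, -0.5340].
Therefore phi_hat_1 = -0.0080.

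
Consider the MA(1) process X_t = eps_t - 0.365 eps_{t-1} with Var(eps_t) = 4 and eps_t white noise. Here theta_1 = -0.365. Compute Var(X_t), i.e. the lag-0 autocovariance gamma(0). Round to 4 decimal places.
\gamma(0) = 4.5329

For an MA(q) process X_t = eps_t + sum_i theta_i eps_{t-i} with
Var(eps_t) = sigma^2, the variance is
  gamma(0) = sigma^2 * (1 + sum_i theta_i^2).
  sum_i theta_i^2 = (-0.365)^2 = 0.133225.
  gamma(0) = 4 * (1 + 0.133225) = 4 * 1.133225 = 4.5329.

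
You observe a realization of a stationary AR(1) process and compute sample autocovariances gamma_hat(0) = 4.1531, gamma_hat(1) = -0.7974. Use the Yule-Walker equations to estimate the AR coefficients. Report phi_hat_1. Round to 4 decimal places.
\hat\phi_{1} = -0.1920

The Yule-Walker equations for an AR(p) process read, in matrix form,
  Gamma_p phi = r_p,   with   (Gamma_p)_{ij} = gamma(|i - j|),
                       (r_p)_i = gamma(i),   i,j = 1..p.
Substitute the sample gammas (Toeplitz matrix and right-hand side of size 1):
  Gamma_p = [[4.1531]]
  r_p     = [-0.7974]
With p = 1 this is the single equation gamma(0) phi_1 = gamma(1):
  phi_hat_1 = gamma(1) / gamma(0) = -0.7974 / 4.1531 = -0.1920.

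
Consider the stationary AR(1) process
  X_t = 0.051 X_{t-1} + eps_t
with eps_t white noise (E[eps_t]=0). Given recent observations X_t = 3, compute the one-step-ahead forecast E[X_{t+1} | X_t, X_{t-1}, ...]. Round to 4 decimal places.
E[X_{t+1} \mid \mathcal F_t] = 0.1530

For an AR(p) model X_t = c + sum_i phi_i X_{t-i} + eps_t, the
one-step-ahead conditional mean is
  E[X_{t+1} | X_t, ...] = c + sum_i phi_i X_{t+1-i}.
Substitute known values:
  E[X_{t+1} | ...] = (0.051) * (3)
                   = 0.1530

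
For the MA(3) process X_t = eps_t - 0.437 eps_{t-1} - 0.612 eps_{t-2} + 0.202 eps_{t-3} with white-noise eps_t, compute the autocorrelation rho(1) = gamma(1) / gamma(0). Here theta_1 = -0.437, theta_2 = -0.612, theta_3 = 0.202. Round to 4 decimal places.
\rho(1) = -0.1825

For an MA(q) process with theta_0 = 1, the autocovariance is
  gamma(k) = sigma^2 * sum_{i=0..q-k} theta_i * theta_{i+k},
and rho(k) = gamma(k) / gamma(0). Sigma^2 cancels.
  numerator   = (1)*(-0.437) + (-0.437)*(-0.612) + (-0.612)*(0.202) = -0.29318.
  denominator = (1)^2 + (-0.437)^2 + (-0.612)^2 + (0.202)^2 = 1.606317.
  rho(1) = -0.29318 / 1.606317 = -0.1825.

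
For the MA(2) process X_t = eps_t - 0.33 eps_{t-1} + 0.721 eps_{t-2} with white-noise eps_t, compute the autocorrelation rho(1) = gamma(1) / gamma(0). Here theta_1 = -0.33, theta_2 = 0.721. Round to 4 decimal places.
\rho(1) = -0.3487

For an MA(q) process with theta_0 = 1, the autocovariance is
  gamma(k) = sigma^2 * sum_{i=0..q-k} theta_i * theta_{i+k},
and rho(k) = gamma(k) / gamma(0). Sigma^2 cancels.
  numerator   = (1)*(-0.33) + (-0.33)*(0.721) = -0.56793.
  denominator = (1)^2 + (-0.33)^2 + (0.721)^2 = 1.628741.
  rho(1) = -0.56793 / 1.628741 = -0.3487.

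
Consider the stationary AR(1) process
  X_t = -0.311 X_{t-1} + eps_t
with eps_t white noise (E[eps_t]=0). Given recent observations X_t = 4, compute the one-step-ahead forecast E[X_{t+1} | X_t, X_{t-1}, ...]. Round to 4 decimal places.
E[X_{t+1} \mid \mathcal F_t] = -1.2440

For an AR(p) model X_t = c + sum_i phi_i X_{t-i} + eps_t, the
one-step-ahead conditional mean is
  E[X_{t+1} | X_t, ...] = c + sum_i phi_i X_{t+1-i}.
Substitute known values:
  E[X_{t+1} | ...] = (-0.311) * (4)
                   = -1.2440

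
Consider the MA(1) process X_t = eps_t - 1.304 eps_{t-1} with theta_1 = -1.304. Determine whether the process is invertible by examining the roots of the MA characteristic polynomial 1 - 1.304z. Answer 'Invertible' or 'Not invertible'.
\text{Not invertible}

The MA(q) characteristic polynomial is P(z) = 1 - 1.304z.
Invertibility requires all roots to lie outside the unit circle, i.e. |z| > 1 for every root.
This is linear in z: 1 + (-1.304) z = 0  =>  z = -1/(-1.304) = 0.766871,  |z| = 0.766871.
Moduli of all roots: 0.7669.
All moduli strictly greater than 1? No.
Verdict: Not invertible.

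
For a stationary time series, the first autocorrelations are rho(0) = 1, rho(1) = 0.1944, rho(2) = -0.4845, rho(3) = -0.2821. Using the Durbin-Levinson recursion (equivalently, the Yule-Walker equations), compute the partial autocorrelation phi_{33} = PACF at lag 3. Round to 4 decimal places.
\phi_{33} = -0.0461

The PACF at lag k is phi_{kk}, the last component of the solution
to the Yule-Walker system G_k phi = r_k where
  (G_k)_{ij} = rho(|i - j|), (r_k)_i = rho(i), i,j = 1..k.
Equivalently, Durbin-Levinson gives phi_{kk} iteratively:
  phi_{11} = rho(1)
  phi_{kk} = [rho(k) - sum_{j=1..k-1} phi_{k-1,j} rho(k-j)]
            / [1 - sum_{j=1..k-1} phi_{k-1,j} rho(j)],
  phi_{k,j} = phi_{k-1,j} - phi_{kk} phi_{k-1,k-j},  j = 1..k-1.
Step k = 1:
  phi_11 = rho(1) = 0.1944.
Step k = 2:
  phi_22 = [rho(2) - phi_11 rho(1)] / [1 - phi_11 rho(1)] = [-0.4845 - (0.1944)(0.1944)] / [1 - (0.1944)(0.1944)]
         = -0.52229136 / 0.96220864 = -0.542805.
  Update: phi_21 = phi_11 - phi_22 phi_11 = 0.1944 - (-0.542805)(0.1944) = 0.299921.
Step k = 3:
  phi_33 = [rho(3) - phi_21 rho(2) - phi_22 rho(1)] / [1 - phi_21 rho(1) - phi_22 rho(2)]
    numerator   = -0.2821 - (0.299921)(-0.4845) - (-0.542805)(0.1944) = -0.03126693
    denominator = 1 - (0.299921)(0.1944) - (-0.542805)(-0.4845) = 0.67870644
  phi_33 = -0.03126693 / 0.67870644 = -0.0461.
Therefore phi_{33} = -0.0461.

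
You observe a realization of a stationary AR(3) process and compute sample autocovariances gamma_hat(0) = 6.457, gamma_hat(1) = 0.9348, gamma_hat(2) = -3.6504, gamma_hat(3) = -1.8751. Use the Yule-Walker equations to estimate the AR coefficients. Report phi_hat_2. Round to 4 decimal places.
\hat\phi_{2} = -0.5720

The Yule-Walker equations for an AR(p) process read, in matrix form,
  Gamma_p phi = r_p,   with   (Gamma_p)_{ij} = gamma(|i - j|),
                       (r_p)_i = gamma(i),   i,j = 1..p.
Substitute the sample gammas (Toeplitz matrix and right-hand side of size 3):
  Gamma_p = [[6.457, 0.9348, -3.6504], [0.9348, 6.457, 0.9348], [-3.6504, 0.9348, 6.457]]
  r_p     = [0.9348, -3.6504, -1.8751]
Written out (R1..R3):
  (R1) 6.457 phi_1 + 0.9348 phi_2 - 3.6504 phi_3 = 0.9348
  (R2) 0.9348 phi_1 + 6.457 phi_2 + 0.9348 phi_3 = -3.6504
  (R3) -3.6504 phi_1 + 0.9348 phi_2 + 6.457 phi_3 = -1.8751
Gaussian elimination:
  R2 <- R2 - (0.9348/6.457) R1 = R2 - (0.144773) R1:  6.321666 phi_2 + 1.46328 phi_3 = -3.785734
  R3 <- R3 - (-3.6504/6.457) R1 = R3 - (-0.56534) R1:  1.46328 phi_2 + 4.393283 phi_3 = -1.34662
  R3 <- R3 - (1.46328/6.321666) R2 = R3 - (0.231471) R2:  4.054577 phi_3 = -0.470334
Back-substitution:
  phi_hat_3 = -0.470334 / 4.054577 = -0.116001
  phi_hat_2 = (-3.785734 - (1.46328)(-0.116001)) / 6.321666 = -0.572
  phi_hat_1 = (0.9348 - (0.9348)(-0.572) - (-3.6504)(-0.116001)) / 6.457 = 0.162003
So phi_hat = [0.1620, -0.5720, -0.1160].
Therefore phi_hat_2 = -0.5720.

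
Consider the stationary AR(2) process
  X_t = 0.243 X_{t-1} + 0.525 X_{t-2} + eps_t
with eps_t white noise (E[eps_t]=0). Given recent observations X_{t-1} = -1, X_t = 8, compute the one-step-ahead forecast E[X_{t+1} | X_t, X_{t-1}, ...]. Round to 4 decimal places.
E[X_{t+1} \mid \mathcal F_t] = 1.4190

For an AR(p) model X_t = c + sum_i phi_i X_{t-i} + eps_t, the
one-step-ahead conditional mean is
  E[X_{t+1} | X_t, ...] = c + sum_i phi_i X_{t+1-i}.
Substitute known values:
  E[X_{t+1} | ...] = (0.243) * (8) + (0.525) * (-1)
                   = 1.4190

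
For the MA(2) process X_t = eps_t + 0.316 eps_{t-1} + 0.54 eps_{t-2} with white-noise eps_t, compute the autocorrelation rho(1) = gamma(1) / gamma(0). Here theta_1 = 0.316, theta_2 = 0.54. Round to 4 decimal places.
\rho(1) = 0.3497

For an MA(q) process with theta_0 = 1, the autocovariance is
  gamma(k) = sigma^2 * sum_{i=0..q-k} theta_i * theta_{i+k},
and rho(k) = gamma(k) / gamma(0). Sigma^2 cancels.
  numerator   = (1)*(0.316) + (0.316)*(0.54) = 0.48664.
  denominator = (1)^2 + (0.316)^2 + (0.54)^2 = 1.391456.
  rho(1) = 0.48664 / 1.391456 = 0.3497.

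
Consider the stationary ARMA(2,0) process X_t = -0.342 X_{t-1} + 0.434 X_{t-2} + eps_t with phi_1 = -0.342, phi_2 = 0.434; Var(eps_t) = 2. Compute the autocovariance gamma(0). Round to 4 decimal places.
\gamma(0) = 3.8812

Multiply the model equation by X_{t-k} and take expectations. With theta_0 = psi_0 = 1 and psi_j the MA(infinity) weights, this gives
  gamma(k) - sum_i phi_i gamma(k-i) = c_k,
  c_k = sigma^2 * sum_{j=k..q} theta_j psi_{j-k}   (c_k = 0 for k > q),
using gamma(-m) = gamma(m).
Pure AR (q = 0): c_0 = sigma^2 = 2, c_k = 0 for k >= 1.
Equations for k = 0, 1, 2 (AR order 2, c_2 = 0):
  (E0) gamma(0) = phi_1 gamma(1) + phi_2 gamma(2) + c_0
  (E1) gamma(1) = phi_1 gamma(0) + phi_2 gamma(1) + c_1
  (E2) gamma(2) = phi_1 gamma(1) + phi_2 gamma(0)
From (E1): gamma(1) = A gamma(0) + B with
  A = phi_1 / (1 - phi_2) = -0.342 / 0.566 = -0.60424,   B = c_1 / (1 - phi_2) = 0 / 0.566 = 0.
Insert (E2) into (E0): gamma(0) (1 - phi_2^2) = phi_1 (1 + phi_2) gamma(1) + c_0.
  phi_1 (1 + phi_2) = (-0.342)(1.434) = -0.490428,   1 - phi_2^2 = 0.811644.
Replace gamma(1) by A gamma(0) + B and collect gamma(0):
  gamma(0) [0.811644 - (-0.490428)(-0.60424)] = c_0 = 2
  gamma(0) * 0.515308 = 2
  gamma(0) = 2 / 0.515308 = 3.881177.
Therefore gamma(0) = 3.8812 (to 4 decimal places).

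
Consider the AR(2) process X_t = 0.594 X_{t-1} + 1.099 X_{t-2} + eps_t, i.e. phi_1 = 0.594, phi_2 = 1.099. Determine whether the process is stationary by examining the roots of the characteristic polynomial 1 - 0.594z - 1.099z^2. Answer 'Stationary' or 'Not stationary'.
\text{Not stationary}

The AR(p) characteristic polynomial is P(z) = 1 - 0.594z - 1.099z^2.
Stationarity requires all roots to lie outside the unit circle, i.e. |z| > 1 for every root.
Set 1 + (-0.594) z + (-1.099) z^2 = 0, i.e. a z^2 + b z + c = 0 with a = -1.099, b = -0.594, c = 1.
Discriminant D = b^2 - 4ac = (-0.594)^2 - 4*(-1.099)*1 = 0.352836 - (-4.396) = 4.748836.
D >= 0, so the roots are real: z = (-b +/- sqrt(D)) / (2a) = (0.594 +/- 2.179182) / (-2.198).
  z_1 = (0.594 + 2.179182) / (-2.198) = -1.2617,   |z_1| = 1.2617.
  z_2 = (0.594 - 2.179182) / (-2.198) = 0.7212,   |z_2| = 0.7212.
Moduli of all roots: 1.2617, 0.7212.
All moduli strictly greater than 1? No.
Verdict: Not stationary.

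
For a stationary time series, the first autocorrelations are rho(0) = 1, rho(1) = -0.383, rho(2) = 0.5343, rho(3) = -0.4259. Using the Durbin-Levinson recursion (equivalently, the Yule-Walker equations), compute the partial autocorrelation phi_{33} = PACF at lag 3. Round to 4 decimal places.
\phi_{33} = -0.2071

The PACF at lag k is phi_{kk}, the last component of the solution
to the Yule-Walker system G_k phi = r_k where
  (G_k)_{ij} = rho(|i - j|), (r_k)_i = rho(i), i,j = 1..k.
Equivalently, Durbin-Levinson gives phi_{kk} iteratively:
  phi_{11} = rho(1)
  phi_{kk} = [rho(k) - sum_{j=1..k-1} phi_{k-1,j} rho(k-j)]
            / [1 - sum_{j=1..k-1} phi_{k-1,j} rho(j)],
  phi_{k,j} = phi_{k-1,j} - phi_{kk} phi_{k-1,k-j},  j = 1..k-1.
Step k = 1:
  phi_11 = rho(1) = -0.383.
Step k = 2:
  phi_22 = [rho(2) - phi_11 rho(1)] / [1 - phi_11 rho(1)] = [0.5343 - (-0.383)(-0.383)] / [1 - (-0.383)(-0.383)]
         = 0.387611 / 0.853311 = 0.454244.
  Update: phi_21 = phi_11 - phi_22 phi_11 = -0.383 - (0.454244)(-0.383) = -0.209025.
Step k = 3:
  phi_33 = [rho(3) - phi_21 rho(2) - phi_22 rho(1)] / [1 - phi_21 rho(1) - phi_22 rho(2)]
    numerator   = -0.4259 - (-0.209025)(0.5343) - (0.454244)(-0.383) = -0.14024282
    denominator = 1 - (-0.209025)(-0.383) - (0.454244)(0.5343) = 0.67724121
  phi_33 = -0.14024282 / 0.67724121 = -0.2071.
Therefore phi_{33} = -0.2071.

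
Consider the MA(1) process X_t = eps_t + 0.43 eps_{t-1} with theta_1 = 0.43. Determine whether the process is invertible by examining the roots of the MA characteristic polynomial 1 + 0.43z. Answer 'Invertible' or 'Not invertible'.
\text{Invertible}

The MA(q) characteristic polynomial is P(z) = 1 + 0.43z.
Invertibility requires all roots to lie outside the unit circle, i.e. |z| > 1 for every root.
This is linear in z: 1 + (0.43) z = 0  =>  z = -1/(0.43) = -2.325581,  |z| = 2.325581.
Moduli of all roots: 2.3256.
All moduli strictly greater than 1? Yes.
Verdict: Invertible.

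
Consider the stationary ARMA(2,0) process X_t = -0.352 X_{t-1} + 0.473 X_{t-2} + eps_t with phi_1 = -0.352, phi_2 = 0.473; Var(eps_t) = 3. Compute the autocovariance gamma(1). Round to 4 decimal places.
\gamma(1) = -4.6605

Multiply the model equation by X_{t-k} and take expectations. With theta_0 = psi_0 = 1 and psi_j the MA(infinity) weights, this gives
  gamma(k) - sum_i phi_i gamma(k-i) = c_k,
  c_k = sigma^2 * sum_{j=k..q} theta_j psi_{j-k}   (c_k = 0 for k > q),
using gamma(-m) = gamma(m).
Pure AR (q = 0): c_0 = sigma^2 = 3, c_k = 0 for k >= 1.
Equations for k = 0, 1, 2 (AR order 2, c_2 = 0):
  (E0) gamma(0) = phi_1 gamma(1) + phi_2 gamma(2) + c_0
  (E1) gamma(1) = phi_1 gamma(0) + phi_2 gamma(1) + c_1
  (E2) gamma(2) = phi_1 gamma(1) + phi_2 gamma(0)
From (E1): gamma(1) = A gamma(0) + B with
  A = phi_1 / (1 - phi_2) = -0.352 / 0.527 = -0.667932,   B = c_1 / (1 - phi_2) = 0 / 0.527 = 0.
Insert (E2) into (E0): gamma(0) (1 - phi_2^2) = phi_1 (1 + phi_2) gamma(1) + c_0.
  phi_1 (1 + phi_2) = (-0.352)(1.473) = -0.518496,   1 - phi_2^2 = 0.776271.
Replace gamma(1) by A gamma(0) + B and collect gamma(0):
  gamma(0) [0.776271 - (-0.518496)(-0.667932)] = c_0 = 3
  gamma(0) * 0.429951 = 3
  gamma(0) = 3 / 0.429951 = 6.977538.
  gamma(1) = A gamma(0) = (-0.667932)(6.977538) = -4.660519.
Therefore gamma(1) = -4.6605 (to 4 decimal places).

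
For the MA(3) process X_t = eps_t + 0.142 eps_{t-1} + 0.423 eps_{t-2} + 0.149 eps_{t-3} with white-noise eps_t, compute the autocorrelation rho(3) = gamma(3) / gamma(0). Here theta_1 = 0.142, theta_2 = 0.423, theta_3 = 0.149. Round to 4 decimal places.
\rho(3) = 0.1220

For an MA(q) process with theta_0 = 1, the autocovariance is
  gamma(k) = sigma^2 * sum_{i=0..q-k} theta_i * theta_{i+k},
and rho(k) = gamma(k) / gamma(0). Sigma^2 cancels.
  numerator   = (1)*(0.149) = 0.149.
  denominator = (1)^2 + (0.142)^2 + (0.423)^2 + (0.149)^2 = 1.221294.
  rho(3) = 0.149 / 1.221294 = 0.1220.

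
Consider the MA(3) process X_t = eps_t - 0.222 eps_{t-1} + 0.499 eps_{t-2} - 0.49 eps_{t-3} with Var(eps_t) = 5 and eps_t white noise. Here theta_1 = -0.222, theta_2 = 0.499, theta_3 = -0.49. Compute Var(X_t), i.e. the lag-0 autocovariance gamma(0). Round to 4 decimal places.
\gamma(0) = 7.6919

For an MA(q) process X_t = eps_t + sum_i theta_i eps_{t-i} with
Var(eps_t) = sigma^2, the variance is
  gamma(0) = sigma^2 * (1 + sum_i theta_i^2).
  sum_i theta_i^2 = (-0.222)^2 + (0.499)^2 + (-0.49)^2 = 0.049284 + 0.249001 + 0.2401 = 0.538385.
  gamma(0) = 5 * (1 + 0.538385) = 5 * 1.538385 = 7.691925, which rounds to 7.6919.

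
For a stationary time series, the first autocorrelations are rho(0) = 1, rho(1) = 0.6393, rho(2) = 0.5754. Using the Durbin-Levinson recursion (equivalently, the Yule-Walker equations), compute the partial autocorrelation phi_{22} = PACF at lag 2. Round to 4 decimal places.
\phi_{22} = 0.2819

The PACF at lag k is phi_{kk}, the last component of the solution
to the Yule-Walker system G_k phi = r_k where
  (G_k)_{ij} = rho(|i - j|), (r_k)_i = rho(i), i,j = 1..k.
Equivalently, Durbin-Levinson gives phi_{kk} iteratively:
  phi_{11} = rho(1)
  phi_{kk} = [rho(k) - sum_{j=1..k-1} phi_{k-1,j} rho(k-j)]
            / [1 - sum_{j=1..k-1} phi_{k-1,j} rho(j)],
  phi_{k,j} = phi_{k-1,j} - phi_{kk} phi_{k-1,k-j},  j = 1..k-1.
Step k = 1:
  phi_11 = rho(1) = 0.6393.
Step k = 2:
  phi_22 = [rho(2) - phi_11 rho(1)] / [1 - phi_11 rho(1)] = [0.5754 - (0.6393)(0.6393)] / [1 - (0.6393)(0.6393)]
         = 0.16669551 / 0.59129551 = 0.2819.
Therefore phi_{22} = 0.2819.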